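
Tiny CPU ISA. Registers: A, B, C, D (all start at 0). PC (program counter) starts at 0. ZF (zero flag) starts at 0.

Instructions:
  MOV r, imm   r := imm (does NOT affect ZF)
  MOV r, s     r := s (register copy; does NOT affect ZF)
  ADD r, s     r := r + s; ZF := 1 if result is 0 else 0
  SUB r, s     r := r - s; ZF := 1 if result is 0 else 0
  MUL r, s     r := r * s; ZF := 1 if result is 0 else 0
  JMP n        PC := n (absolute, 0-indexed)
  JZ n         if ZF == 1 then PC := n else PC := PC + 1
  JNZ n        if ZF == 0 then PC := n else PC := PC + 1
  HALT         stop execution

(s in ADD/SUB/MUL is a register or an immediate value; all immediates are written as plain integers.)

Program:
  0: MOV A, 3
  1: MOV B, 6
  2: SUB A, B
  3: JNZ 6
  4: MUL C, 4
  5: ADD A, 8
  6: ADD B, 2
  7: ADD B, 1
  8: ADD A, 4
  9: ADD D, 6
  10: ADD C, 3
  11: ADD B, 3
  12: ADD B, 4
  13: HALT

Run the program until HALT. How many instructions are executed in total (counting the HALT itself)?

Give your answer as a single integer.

Step 1: PC=0 exec 'MOV A, 3'. After: A=3 B=0 C=0 D=0 ZF=0 PC=1
Step 2: PC=1 exec 'MOV B, 6'. After: A=3 B=6 C=0 D=0 ZF=0 PC=2
Step 3: PC=2 exec 'SUB A, B'. After: A=-3 B=6 C=0 D=0 ZF=0 PC=3
Step 4: PC=3 exec 'JNZ 6'. After: A=-3 B=6 C=0 D=0 ZF=0 PC=6
Step 5: PC=6 exec 'ADD B, 2'. After: A=-3 B=8 C=0 D=0 ZF=0 PC=7
Step 6: PC=7 exec 'ADD B, 1'. After: A=-3 B=9 C=0 D=0 ZF=0 PC=8
Step 7: PC=8 exec 'ADD A, 4'. After: A=1 B=9 C=0 D=0 ZF=0 PC=9
Step 8: PC=9 exec 'ADD D, 6'. After: A=1 B=9 C=0 D=6 ZF=0 PC=10
Step 9: PC=10 exec 'ADD C, 3'. After: A=1 B=9 C=3 D=6 ZF=0 PC=11
Step 10: PC=11 exec 'ADD B, 3'. After: A=1 B=12 C=3 D=6 ZF=0 PC=12
Step 11: PC=12 exec 'ADD B, 4'. After: A=1 B=16 C=3 D=6 ZF=0 PC=13
Step 12: PC=13 exec 'HALT'. After: A=1 B=16 C=3 D=6 ZF=0 PC=13 HALTED
Total instructions executed: 12

Answer: 12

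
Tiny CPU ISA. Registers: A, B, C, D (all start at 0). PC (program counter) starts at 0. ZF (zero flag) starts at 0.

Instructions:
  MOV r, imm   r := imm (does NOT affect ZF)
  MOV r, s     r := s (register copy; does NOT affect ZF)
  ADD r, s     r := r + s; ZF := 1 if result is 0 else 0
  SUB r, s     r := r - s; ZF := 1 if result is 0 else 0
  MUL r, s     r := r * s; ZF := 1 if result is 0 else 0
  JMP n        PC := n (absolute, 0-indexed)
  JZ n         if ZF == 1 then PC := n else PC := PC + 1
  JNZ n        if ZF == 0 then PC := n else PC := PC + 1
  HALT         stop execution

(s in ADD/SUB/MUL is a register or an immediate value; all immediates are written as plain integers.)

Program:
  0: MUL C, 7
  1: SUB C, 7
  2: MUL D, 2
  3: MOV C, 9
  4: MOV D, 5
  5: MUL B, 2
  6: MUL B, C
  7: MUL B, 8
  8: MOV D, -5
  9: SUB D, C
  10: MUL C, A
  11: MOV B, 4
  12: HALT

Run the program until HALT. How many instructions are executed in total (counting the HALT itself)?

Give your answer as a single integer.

Answer: 13

Derivation:
Step 1: PC=0 exec 'MUL C, 7'. After: A=0 B=0 C=0 D=0 ZF=1 PC=1
Step 2: PC=1 exec 'SUB C, 7'. After: A=0 B=0 C=-7 D=0 ZF=0 PC=2
Step 3: PC=2 exec 'MUL D, 2'. After: A=0 B=0 C=-7 D=0 ZF=1 PC=3
Step 4: PC=3 exec 'MOV C, 9'. After: A=0 B=0 C=9 D=0 ZF=1 PC=4
Step 5: PC=4 exec 'MOV D, 5'. After: A=0 B=0 C=9 D=5 ZF=1 PC=5
Step 6: PC=5 exec 'MUL B, 2'. After: A=0 B=0 C=9 D=5 ZF=1 PC=6
Step 7: PC=6 exec 'MUL B, C'. After: A=0 B=0 C=9 D=5 ZF=1 PC=7
Step 8: PC=7 exec 'MUL B, 8'. After: A=0 B=0 C=9 D=5 ZF=1 PC=8
Step 9: PC=8 exec 'MOV D, -5'. After: A=0 B=0 C=9 D=-5 ZF=1 PC=9
Step 10: PC=9 exec 'SUB D, C'. After: A=0 B=0 C=9 D=-14 ZF=0 PC=10
Step 11: PC=10 exec 'MUL C, A'. After: A=0 B=0 C=0 D=-14 ZF=1 PC=11
Step 12: PC=11 exec 'MOV B, 4'. After: A=0 B=4 C=0 D=-14 ZF=1 PC=12
Step 13: PC=12 exec 'HALT'. After: A=0 B=4 C=0 D=-14 ZF=1 PC=12 HALTED
Total instructions executed: 13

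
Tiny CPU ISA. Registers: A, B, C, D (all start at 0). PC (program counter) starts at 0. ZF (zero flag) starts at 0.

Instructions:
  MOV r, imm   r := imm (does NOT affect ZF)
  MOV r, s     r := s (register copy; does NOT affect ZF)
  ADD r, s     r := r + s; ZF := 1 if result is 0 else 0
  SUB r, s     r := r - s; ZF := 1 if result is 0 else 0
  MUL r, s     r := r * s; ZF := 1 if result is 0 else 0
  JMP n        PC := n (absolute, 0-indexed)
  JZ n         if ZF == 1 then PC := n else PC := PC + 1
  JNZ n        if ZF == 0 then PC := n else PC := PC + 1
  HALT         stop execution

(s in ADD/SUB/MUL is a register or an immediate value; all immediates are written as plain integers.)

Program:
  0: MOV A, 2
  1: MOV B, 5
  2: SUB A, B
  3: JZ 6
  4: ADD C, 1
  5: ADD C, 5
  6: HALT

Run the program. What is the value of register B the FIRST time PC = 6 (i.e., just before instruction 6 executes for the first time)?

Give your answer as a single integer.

Step 1: PC=0 exec 'MOV A, 2'. After: A=2 B=0 C=0 D=0 ZF=0 PC=1
Step 2: PC=1 exec 'MOV B, 5'. After: A=2 B=5 C=0 D=0 ZF=0 PC=2
Step 3: PC=2 exec 'SUB A, B'. After: A=-3 B=5 C=0 D=0 ZF=0 PC=3
Step 4: PC=3 exec 'JZ 6'. After: A=-3 B=5 C=0 D=0 ZF=0 PC=4
Step 5: PC=4 exec 'ADD C, 1'. After: A=-3 B=5 C=1 D=0 ZF=0 PC=5
Step 6: PC=5 exec 'ADD C, 5'. After: A=-3 B=5 C=6 D=0 ZF=0 PC=6
First time PC=6: B=5

5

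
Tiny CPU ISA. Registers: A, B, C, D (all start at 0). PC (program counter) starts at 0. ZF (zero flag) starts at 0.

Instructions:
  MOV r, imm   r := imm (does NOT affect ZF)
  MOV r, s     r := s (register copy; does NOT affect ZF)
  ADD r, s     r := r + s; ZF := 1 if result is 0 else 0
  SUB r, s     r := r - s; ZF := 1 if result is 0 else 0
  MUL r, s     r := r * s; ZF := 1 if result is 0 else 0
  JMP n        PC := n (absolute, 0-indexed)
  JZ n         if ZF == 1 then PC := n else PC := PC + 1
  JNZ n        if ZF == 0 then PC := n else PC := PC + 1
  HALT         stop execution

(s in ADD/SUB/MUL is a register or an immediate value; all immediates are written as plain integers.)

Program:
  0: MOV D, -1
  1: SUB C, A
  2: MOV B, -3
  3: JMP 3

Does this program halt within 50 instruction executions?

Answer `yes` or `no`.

Answer: no

Derivation:
Step 1: PC=0 exec 'MOV D, -1'. After: A=0 B=0 C=0 D=-1 ZF=0 PC=1
Step 2: PC=1 exec 'SUB C, A'. After: A=0 B=0 C=0 D=-1 ZF=1 PC=2
Step 3: PC=2 exec 'MOV B, -3'. After: A=0 B=-3 C=0 D=-1 ZF=1 PC=3
Step 4: PC=3 exec 'JMP 3'. After: A=0 B=-3 C=0 D=-1 ZF=1 PC=3
State after step 4 equals state after step 3: the program is in a cycle of length 1 and will never halt.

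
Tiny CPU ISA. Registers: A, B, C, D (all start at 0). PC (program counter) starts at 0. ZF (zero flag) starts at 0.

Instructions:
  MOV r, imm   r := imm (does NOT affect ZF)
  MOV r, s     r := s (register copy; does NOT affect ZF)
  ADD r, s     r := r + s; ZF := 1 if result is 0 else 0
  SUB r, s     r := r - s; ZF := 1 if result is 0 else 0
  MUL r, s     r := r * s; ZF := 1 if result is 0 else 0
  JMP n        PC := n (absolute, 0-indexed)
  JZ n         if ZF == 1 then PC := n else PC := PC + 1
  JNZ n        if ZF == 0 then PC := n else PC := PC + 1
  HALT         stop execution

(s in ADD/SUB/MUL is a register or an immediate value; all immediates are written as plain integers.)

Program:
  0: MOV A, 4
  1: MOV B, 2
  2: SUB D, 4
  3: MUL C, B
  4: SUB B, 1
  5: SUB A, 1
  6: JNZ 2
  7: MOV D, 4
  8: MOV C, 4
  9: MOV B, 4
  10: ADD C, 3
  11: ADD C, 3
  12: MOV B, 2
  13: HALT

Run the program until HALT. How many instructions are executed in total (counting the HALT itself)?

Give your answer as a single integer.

Step 1: PC=0 exec 'MOV A, 4'. After: A=4 B=0 C=0 D=0 ZF=0 PC=1
Step 2: PC=1 exec 'MOV B, 2'. After: A=4 B=2 C=0 D=0 ZF=0 PC=2
Step 3: PC=2 exec 'SUB D, 4'. After: A=4 B=2 C=0 D=-4 ZF=0 PC=3
Step 4: PC=3 exec 'MUL C, B'. After: A=4 B=2 C=0 D=-4 ZF=1 PC=4
Step 5: PC=4 exec 'SUB B, 1'. After: A=4 B=1 C=0 D=-4 ZF=0 PC=5
Step 6: PC=5 exec 'SUB A, 1'. After: A=3 B=1 C=0 D=-4 ZF=0 PC=6
Step 7: PC=6 exec 'JNZ 2'. After: A=3 B=1 C=0 D=-4 ZF=0 PC=2
Step 8: PC=2 exec 'SUB D, 4'. After: A=3 B=1 C=0 D=-8 ZF=0 PC=3
Step 9: PC=3 exec 'MUL C, B'. After: A=3 B=1 C=0 D=-8 ZF=1 PC=4
Step 10: PC=4 exec 'SUB B, 1'. After: A=3 B=0 C=0 D=-8 ZF=1 PC=5
Step 11: PC=5 exec 'SUB A, 1'. After: A=2 B=0 C=0 D=-8 ZF=0 PC=6
Step 12: PC=6 exec 'JNZ 2'. After: A=2 B=0 C=0 D=-8 ZF=0 PC=2
Step 13: PC=2 exec 'SUB D, 4'. After: A=2 B=0 C=0 D=-12 ZF=0 PC=3
Step 14: PC=3 exec 'MUL C, B'. After: A=2 B=0 C=0 D=-12 ZF=1 PC=4
Step 15: PC=4 exec 'SUB B, 1'. After: A=2 B=-1 C=0 D=-12 ZF=0 PC=5
Step 16: PC=5 exec 'SUB A, 1'. After: A=1 B=-1 C=0 D=-12 ZF=0 PC=6
Step 17: PC=6 exec 'JNZ 2'. After: A=1 B=-1 C=0 D=-12 ZF=0 PC=2
Step 18: PC=2 exec 'SUB D, 4'. After: A=1 B=-1 C=0 D=-16 ZF=0 PC=3
Step 19: PC=3 exec 'MUL C, B'. After: A=1 B=-1 C=0 D=-16 ZF=1 PC=4
Step 20: PC=4 exec 'SUB B, 1'. After: A=1 B=-2 C=0 D=-16 ZF=0 PC=5
Step 21: PC=5 exec 'SUB A, 1'. After: A=0 B=-2 C=0 D=-16 ZF=1 PC=6
Step 22: PC=6 exec 'JNZ 2'. After: A=0 B=-2 C=0 D=-16 ZF=1 PC=7
Step 23: PC=7 exec 'MOV D, 4'. After: A=0 B=-2 C=0 D=4 ZF=1 PC=8
Step 24: PC=8 exec 'MOV C, 4'. After: A=0 B=-2 C=4 D=4 ZF=1 PC=9
Step 25: PC=9 exec 'MOV B, 4'. After: A=0 B=4 C=4 D=4 ZF=1 PC=10
Step 26: PC=10 exec 'ADD C, 3'. After: A=0 B=4 C=7 D=4 ZF=0 PC=11
Step 27: PC=11 exec 'ADD C, 3'. After: A=0 B=4 C=10 D=4 ZF=0 PC=12
Step 28: PC=12 exec 'MOV B, 2'. After: A=0 B=2 C=10 D=4 ZF=0 PC=13
Step 29: PC=13 exec 'HALT'. After: A=0 B=2 C=10 D=4 ZF=0 PC=13 HALTED
Total instructions executed: 29

Answer: 29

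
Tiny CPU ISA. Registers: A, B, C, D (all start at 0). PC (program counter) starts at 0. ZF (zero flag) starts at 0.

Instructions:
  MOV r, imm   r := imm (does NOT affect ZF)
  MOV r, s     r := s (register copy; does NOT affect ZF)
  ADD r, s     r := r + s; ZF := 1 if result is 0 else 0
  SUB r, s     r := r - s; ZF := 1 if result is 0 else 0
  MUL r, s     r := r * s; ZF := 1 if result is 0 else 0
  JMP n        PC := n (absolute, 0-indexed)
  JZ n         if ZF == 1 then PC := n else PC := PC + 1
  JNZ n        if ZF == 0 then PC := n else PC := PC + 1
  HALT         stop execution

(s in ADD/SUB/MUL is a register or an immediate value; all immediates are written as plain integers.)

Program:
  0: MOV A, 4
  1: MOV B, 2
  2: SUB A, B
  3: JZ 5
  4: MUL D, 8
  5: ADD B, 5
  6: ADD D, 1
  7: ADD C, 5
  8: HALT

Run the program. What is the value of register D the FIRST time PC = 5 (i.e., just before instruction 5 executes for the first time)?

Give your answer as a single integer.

Step 1: PC=0 exec 'MOV A, 4'. After: A=4 B=0 C=0 D=0 ZF=0 PC=1
Step 2: PC=1 exec 'MOV B, 2'. After: A=4 B=2 C=0 D=0 ZF=0 PC=2
Step 3: PC=2 exec 'SUB A, B'. After: A=2 B=2 C=0 D=0 ZF=0 PC=3
Step 4: PC=3 exec 'JZ 5'. After: A=2 B=2 C=0 D=0 ZF=0 PC=4
Step 5: PC=4 exec 'MUL D, 8'. After: A=2 B=2 C=0 D=0 ZF=1 PC=5
First time PC=5: D=0

0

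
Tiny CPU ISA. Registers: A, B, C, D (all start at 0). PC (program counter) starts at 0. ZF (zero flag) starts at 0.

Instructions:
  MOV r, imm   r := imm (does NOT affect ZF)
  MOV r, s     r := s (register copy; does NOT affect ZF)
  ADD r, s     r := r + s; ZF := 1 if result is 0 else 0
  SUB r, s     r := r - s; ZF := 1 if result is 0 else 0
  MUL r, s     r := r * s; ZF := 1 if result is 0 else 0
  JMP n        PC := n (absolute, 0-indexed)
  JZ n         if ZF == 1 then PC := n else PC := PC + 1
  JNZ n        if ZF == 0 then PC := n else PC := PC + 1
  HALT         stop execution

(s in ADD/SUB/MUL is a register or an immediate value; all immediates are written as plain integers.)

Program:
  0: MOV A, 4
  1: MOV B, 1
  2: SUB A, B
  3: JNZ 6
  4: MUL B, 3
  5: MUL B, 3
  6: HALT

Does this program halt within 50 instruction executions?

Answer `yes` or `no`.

Step 1: PC=0 exec 'MOV A, 4'. After: A=4 B=0 C=0 D=0 ZF=0 PC=1
Step 2: PC=1 exec 'MOV B, 1'. After: A=4 B=1 C=0 D=0 ZF=0 PC=2
Step 3: PC=2 exec 'SUB A, B'. After: A=3 B=1 C=0 D=0 ZF=0 PC=3
Step 4: PC=3 exec 'JNZ 6'. After: A=3 B=1 C=0 D=0 ZF=0 PC=6
Step 5: PC=6 exec 'HALT'. After: A=3 B=1 C=0 D=0 ZF=0 PC=6 HALTED

Answer: yes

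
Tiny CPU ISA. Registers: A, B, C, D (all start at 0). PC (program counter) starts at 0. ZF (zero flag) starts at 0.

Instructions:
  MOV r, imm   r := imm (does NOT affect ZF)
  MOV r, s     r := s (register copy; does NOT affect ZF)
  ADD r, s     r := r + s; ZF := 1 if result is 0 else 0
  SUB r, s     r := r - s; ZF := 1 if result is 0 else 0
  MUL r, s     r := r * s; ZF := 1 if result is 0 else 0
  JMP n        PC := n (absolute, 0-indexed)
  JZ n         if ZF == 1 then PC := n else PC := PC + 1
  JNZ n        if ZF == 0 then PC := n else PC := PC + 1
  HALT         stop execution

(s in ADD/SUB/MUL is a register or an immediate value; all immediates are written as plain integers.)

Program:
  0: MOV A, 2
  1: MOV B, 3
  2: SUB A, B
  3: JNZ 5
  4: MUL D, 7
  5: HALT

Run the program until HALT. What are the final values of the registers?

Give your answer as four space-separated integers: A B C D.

Step 1: PC=0 exec 'MOV A, 2'. After: A=2 B=0 C=0 D=0 ZF=0 PC=1
Step 2: PC=1 exec 'MOV B, 3'. After: A=2 B=3 C=0 D=0 ZF=0 PC=2
Step 3: PC=2 exec 'SUB A, B'. After: A=-1 B=3 C=0 D=0 ZF=0 PC=3
Step 4: PC=3 exec 'JNZ 5'. After: A=-1 B=3 C=0 D=0 ZF=0 PC=5
Step 5: PC=5 exec 'HALT'. After: A=-1 B=3 C=0 D=0 ZF=0 PC=5 HALTED

Answer: -1 3 0 0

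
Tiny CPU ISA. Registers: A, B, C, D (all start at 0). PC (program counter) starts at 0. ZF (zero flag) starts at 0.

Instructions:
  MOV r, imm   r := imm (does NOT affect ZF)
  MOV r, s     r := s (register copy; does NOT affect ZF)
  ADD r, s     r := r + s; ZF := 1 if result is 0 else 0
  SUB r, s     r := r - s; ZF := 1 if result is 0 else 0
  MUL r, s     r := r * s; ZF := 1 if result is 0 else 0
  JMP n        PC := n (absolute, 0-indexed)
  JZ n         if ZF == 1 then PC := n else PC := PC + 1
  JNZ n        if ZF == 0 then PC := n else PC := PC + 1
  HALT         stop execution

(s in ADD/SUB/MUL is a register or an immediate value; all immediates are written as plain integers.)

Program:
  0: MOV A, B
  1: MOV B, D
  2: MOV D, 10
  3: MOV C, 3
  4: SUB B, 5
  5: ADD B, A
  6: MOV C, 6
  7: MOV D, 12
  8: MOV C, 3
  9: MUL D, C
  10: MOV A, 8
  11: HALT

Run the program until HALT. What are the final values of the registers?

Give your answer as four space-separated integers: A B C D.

Answer: 8 -5 3 36

Derivation:
Step 1: PC=0 exec 'MOV A, B'. After: A=0 B=0 C=0 D=0 ZF=0 PC=1
Step 2: PC=1 exec 'MOV B, D'. After: A=0 B=0 C=0 D=0 ZF=0 PC=2
Step 3: PC=2 exec 'MOV D, 10'. After: A=0 B=0 C=0 D=10 ZF=0 PC=3
Step 4: PC=3 exec 'MOV C, 3'. After: A=0 B=0 C=3 D=10 ZF=0 PC=4
Step 5: PC=4 exec 'SUB B, 5'. After: A=0 B=-5 C=3 D=10 ZF=0 PC=5
Step 6: PC=5 exec 'ADD B, A'. After: A=0 B=-5 C=3 D=10 ZF=0 PC=6
Step 7: PC=6 exec 'MOV C, 6'. After: A=0 B=-5 C=6 D=10 ZF=0 PC=7
Step 8: PC=7 exec 'MOV D, 12'. After: A=0 B=-5 C=6 D=12 ZF=0 PC=8
Step 9: PC=8 exec 'MOV C, 3'. After: A=0 B=-5 C=3 D=12 ZF=0 PC=9
Step 10: PC=9 exec 'MUL D, C'. After: A=0 B=-5 C=3 D=36 ZF=0 PC=10
Step 11: PC=10 exec 'MOV A, 8'. After: A=8 B=-5 C=3 D=36 ZF=0 PC=11
Step 12: PC=11 exec 'HALT'. After: A=8 B=-5 C=3 D=36 ZF=0 PC=11 HALTED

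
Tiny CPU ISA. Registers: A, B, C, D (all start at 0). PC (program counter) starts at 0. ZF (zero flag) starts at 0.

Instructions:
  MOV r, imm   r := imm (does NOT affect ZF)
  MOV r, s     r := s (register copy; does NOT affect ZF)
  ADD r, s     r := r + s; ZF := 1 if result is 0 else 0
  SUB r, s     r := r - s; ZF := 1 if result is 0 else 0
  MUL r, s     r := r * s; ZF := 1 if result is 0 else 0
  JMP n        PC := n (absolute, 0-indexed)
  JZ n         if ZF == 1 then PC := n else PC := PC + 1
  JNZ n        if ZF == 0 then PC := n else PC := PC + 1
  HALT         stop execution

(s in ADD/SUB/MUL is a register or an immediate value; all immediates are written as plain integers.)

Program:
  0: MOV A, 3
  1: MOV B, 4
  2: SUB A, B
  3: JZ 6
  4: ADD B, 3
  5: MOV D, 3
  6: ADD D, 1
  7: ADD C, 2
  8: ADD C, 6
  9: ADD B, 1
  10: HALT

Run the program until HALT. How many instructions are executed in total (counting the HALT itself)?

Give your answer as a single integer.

Answer: 11

Derivation:
Step 1: PC=0 exec 'MOV A, 3'. After: A=3 B=0 C=0 D=0 ZF=0 PC=1
Step 2: PC=1 exec 'MOV B, 4'. After: A=3 B=4 C=0 D=0 ZF=0 PC=2
Step 3: PC=2 exec 'SUB A, B'. After: A=-1 B=4 C=0 D=0 ZF=0 PC=3
Step 4: PC=3 exec 'JZ 6'. After: A=-1 B=4 C=0 D=0 ZF=0 PC=4
Step 5: PC=4 exec 'ADD B, 3'. After: A=-1 B=7 C=0 D=0 ZF=0 PC=5
Step 6: PC=5 exec 'MOV D, 3'. After: A=-1 B=7 C=0 D=3 ZF=0 PC=6
Step 7: PC=6 exec 'ADD D, 1'. After: A=-1 B=7 C=0 D=4 ZF=0 PC=7
Step 8: PC=7 exec 'ADD C, 2'. After: A=-1 B=7 C=2 D=4 ZF=0 PC=8
Step 9: PC=8 exec 'ADD C, 6'. After: A=-1 B=7 C=8 D=4 ZF=0 PC=9
Step 10: PC=9 exec 'ADD B, 1'. After: A=-1 B=8 C=8 D=4 ZF=0 PC=10
Step 11: PC=10 exec 'HALT'. After: A=-1 B=8 C=8 D=4 ZF=0 PC=10 HALTED
Total instructions executed: 11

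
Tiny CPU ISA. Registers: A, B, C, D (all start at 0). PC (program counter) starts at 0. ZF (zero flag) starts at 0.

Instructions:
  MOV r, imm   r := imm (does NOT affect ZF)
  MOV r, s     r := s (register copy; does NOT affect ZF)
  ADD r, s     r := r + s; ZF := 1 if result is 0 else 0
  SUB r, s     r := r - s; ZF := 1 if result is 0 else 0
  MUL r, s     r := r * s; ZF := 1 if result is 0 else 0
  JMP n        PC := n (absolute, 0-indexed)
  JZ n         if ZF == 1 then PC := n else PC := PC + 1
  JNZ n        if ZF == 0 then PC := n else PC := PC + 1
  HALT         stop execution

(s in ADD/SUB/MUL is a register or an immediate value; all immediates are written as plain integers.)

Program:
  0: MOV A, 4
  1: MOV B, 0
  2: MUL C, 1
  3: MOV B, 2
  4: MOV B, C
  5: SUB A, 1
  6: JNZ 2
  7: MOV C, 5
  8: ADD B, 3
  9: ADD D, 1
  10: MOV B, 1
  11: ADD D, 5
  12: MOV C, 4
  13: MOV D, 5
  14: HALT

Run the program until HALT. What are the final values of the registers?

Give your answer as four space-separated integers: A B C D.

Step 1: PC=0 exec 'MOV A, 4'. After: A=4 B=0 C=0 D=0 ZF=0 PC=1
Step 2: PC=1 exec 'MOV B, 0'. After: A=4 B=0 C=0 D=0 ZF=0 PC=2
Step 3: PC=2 exec 'MUL C, 1'. After: A=4 B=0 C=0 D=0 ZF=1 PC=3
Step 4: PC=3 exec 'MOV B, 2'. After: A=4 B=2 C=0 D=0 ZF=1 PC=4
Step 5: PC=4 exec 'MOV B, C'. After: A=4 B=0 C=0 D=0 ZF=1 PC=5
Step 6: PC=5 exec 'SUB A, 1'. After: A=3 B=0 C=0 D=0 ZF=0 PC=6
Step 7: PC=6 exec 'JNZ 2'. After: A=3 B=0 C=0 D=0 ZF=0 PC=2
Step 8: PC=2 exec 'MUL C, 1'. After: A=3 B=0 C=0 D=0 ZF=1 PC=3
Step 9: PC=3 exec 'MOV B, 2'. After: A=3 B=2 C=0 D=0 ZF=1 PC=4
Step 10: PC=4 exec 'MOV B, C'. After: A=3 B=0 C=0 D=0 ZF=1 PC=5
Step 11: PC=5 exec 'SUB A, 1'. After: A=2 B=0 C=0 D=0 ZF=0 PC=6
Step 12: PC=6 exec 'JNZ 2'. After: A=2 B=0 C=0 D=0 ZF=0 PC=2
Step 13: PC=2 exec 'MUL C, 1'. After: A=2 B=0 C=0 D=0 ZF=1 PC=3
Step 14: PC=3 exec 'MOV B, 2'. After: A=2 B=2 C=0 D=0 ZF=1 PC=4
Step 15: PC=4 exec 'MOV B, C'. After: A=2 B=0 C=0 D=0 ZF=1 PC=5
Step 16: PC=5 exec 'SUB A, 1'. After: A=1 B=0 C=0 D=0 ZF=0 PC=6
Step 17: PC=6 exec 'JNZ 2'. After: A=1 B=0 C=0 D=0 ZF=0 PC=2
Step 18: PC=2 exec 'MUL C, 1'. After: A=1 B=0 C=0 D=0 ZF=1 PC=3
Step 19: PC=3 exec 'MOV B, 2'. After: A=1 B=2 C=0 D=0 ZF=1 PC=4
Step 20: PC=4 exec 'MOV B, C'. After: A=1 B=0 C=0 D=0 ZF=1 PC=5
Step 21: PC=5 exec 'SUB A, 1'. After: A=0 B=0 C=0 D=0 ZF=1 PC=6
Step 22: PC=6 exec 'JNZ 2'. After: A=0 B=0 C=0 D=0 ZF=1 PC=7
Step 23: PC=7 exec 'MOV C, 5'. After: A=0 B=0 C=5 D=0 ZF=1 PC=8
Step 24: PC=8 exec 'ADD B, 3'. After: A=0 B=3 C=5 D=0 ZF=0 PC=9
Step 25: PC=9 exec 'ADD D, 1'. After: A=0 B=3 C=5 D=1 ZF=0 PC=10
Step 26: PC=10 exec 'MOV B, 1'. After: A=0 B=1 C=5 D=1 ZF=0 PC=11
Step 27: PC=11 exec 'ADD D, 5'. After: A=0 B=1 C=5 D=6 ZF=0 PC=12
Step 28: PC=12 exec 'MOV C, 4'. After: A=0 B=1 C=4 D=6 ZF=0 PC=13
Step 29: PC=13 exec 'MOV D, 5'. After: A=0 B=1 C=4 D=5 ZF=0 PC=14
Step 30: PC=14 exec 'HALT'. After: A=0 B=1 C=4 D=5 ZF=0 PC=14 HALTED

Answer: 0 1 4 5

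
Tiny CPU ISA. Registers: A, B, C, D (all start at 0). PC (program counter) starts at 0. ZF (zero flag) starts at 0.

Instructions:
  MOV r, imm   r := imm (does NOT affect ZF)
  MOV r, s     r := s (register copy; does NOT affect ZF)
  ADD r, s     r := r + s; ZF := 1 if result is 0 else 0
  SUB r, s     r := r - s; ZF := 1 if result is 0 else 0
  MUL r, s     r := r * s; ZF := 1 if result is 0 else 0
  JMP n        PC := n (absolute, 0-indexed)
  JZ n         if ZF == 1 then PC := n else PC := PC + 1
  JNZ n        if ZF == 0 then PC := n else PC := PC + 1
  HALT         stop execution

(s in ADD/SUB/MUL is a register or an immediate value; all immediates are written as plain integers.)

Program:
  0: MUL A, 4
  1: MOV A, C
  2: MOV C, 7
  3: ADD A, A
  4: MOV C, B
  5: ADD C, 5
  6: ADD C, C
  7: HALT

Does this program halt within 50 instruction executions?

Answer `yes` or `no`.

Step 1: PC=0 exec 'MUL A, 4'. After: A=0 B=0 C=0 D=0 ZF=1 PC=1
Step 2: PC=1 exec 'MOV A, C'. After: A=0 B=0 C=0 D=0 ZF=1 PC=2
Step 3: PC=2 exec 'MOV C, 7'. After: A=0 B=0 C=7 D=0 ZF=1 PC=3
Step 4: PC=3 exec 'ADD A, A'. After: A=0 B=0 C=7 D=0 ZF=1 PC=4
Step 5: PC=4 exec 'MOV C, B'. After: A=0 B=0 C=0 D=0 ZF=1 PC=5
Step 6: PC=5 exec 'ADD C, 5'. After: A=0 B=0 C=5 D=0 ZF=0 PC=6
Step 7: PC=6 exec 'ADD C, C'. After: A=0 B=0 C=10 D=0 ZF=0 PC=7
Step 8: PC=7 exec 'HALT'. After: A=0 B=0 C=10 D=0 ZF=0 PC=7 HALTED

Answer: yes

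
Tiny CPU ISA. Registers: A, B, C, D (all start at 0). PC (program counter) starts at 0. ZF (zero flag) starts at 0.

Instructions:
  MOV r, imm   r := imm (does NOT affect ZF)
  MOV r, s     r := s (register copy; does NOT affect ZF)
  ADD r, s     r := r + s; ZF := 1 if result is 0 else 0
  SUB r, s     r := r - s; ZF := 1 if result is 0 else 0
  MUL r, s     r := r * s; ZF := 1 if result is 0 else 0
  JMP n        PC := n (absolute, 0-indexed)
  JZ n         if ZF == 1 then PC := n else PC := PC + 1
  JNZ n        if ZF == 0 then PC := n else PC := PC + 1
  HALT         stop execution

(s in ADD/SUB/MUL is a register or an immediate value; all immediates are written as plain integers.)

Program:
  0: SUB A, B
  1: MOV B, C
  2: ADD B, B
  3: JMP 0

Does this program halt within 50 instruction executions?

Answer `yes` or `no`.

Step 1: PC=0 exec 'SUB A, B'. After: A=0 B=0 C=0 D=0 ZF=1 PC=1
Step 2: PC=1 exec 'MOV B, C'. After: A=0 B=0 C=0 D=0 ZF=1 PC=2
Step 3: PC=2 exec 'ADD B, B'. After: A=0 B=0 C=0 D=0 ZF=1 PC=3
Step 4: PC=3 exec 'JMP 0'. After: A=0 B=0 C=0 D=0 ZF=1 PC=0
Step 5: PC=0 exec 'SUB A, B'. After: A=0 B=0 C=0 D=0 ZF=1 PC=1
State after step 5 equals state after step 1: the program is in a cycle of length 4 and will never halt.

Answer: no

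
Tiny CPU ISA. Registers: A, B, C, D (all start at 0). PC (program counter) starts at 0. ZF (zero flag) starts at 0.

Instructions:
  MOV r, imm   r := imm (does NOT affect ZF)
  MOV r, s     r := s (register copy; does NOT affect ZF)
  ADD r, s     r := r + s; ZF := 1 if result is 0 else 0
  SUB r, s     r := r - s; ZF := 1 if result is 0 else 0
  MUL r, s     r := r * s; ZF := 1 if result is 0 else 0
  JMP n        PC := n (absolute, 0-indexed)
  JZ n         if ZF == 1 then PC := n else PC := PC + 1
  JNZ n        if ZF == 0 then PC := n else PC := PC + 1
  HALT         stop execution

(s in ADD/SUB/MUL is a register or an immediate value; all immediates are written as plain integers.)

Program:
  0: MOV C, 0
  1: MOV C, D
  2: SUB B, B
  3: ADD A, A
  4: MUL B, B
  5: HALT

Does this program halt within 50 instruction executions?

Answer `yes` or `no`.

Step 1: PC=0 exec 'MOV C, 0'. After: A=0 B=0 C=0 D=0 ZF=0 PC=1
Step 2: PC=1 exec 'MOV C, D'. After: A=0 B=0 C=0 D=0 ZF=0 PC=2
Step 3: PC=2 exec 'SUB B, B'. After: A=0 B=0 C=0 D=0 ZF=1 PC=3
Step 4: PC=3 exec 'ADD A, A'. After: A=0 B=0 C=0 D=0 ZF=1 PC=4
Step 5: PC=4 exec 'MUL B, B'. After: A=0 B=0 C=0 D=0 ZF=1 PC=5
Step 6: PC=5 exec 'HALT'. After: A=0 B=0 C=0 D=0 ZF=1 PC=5 HALTED

Answer: yes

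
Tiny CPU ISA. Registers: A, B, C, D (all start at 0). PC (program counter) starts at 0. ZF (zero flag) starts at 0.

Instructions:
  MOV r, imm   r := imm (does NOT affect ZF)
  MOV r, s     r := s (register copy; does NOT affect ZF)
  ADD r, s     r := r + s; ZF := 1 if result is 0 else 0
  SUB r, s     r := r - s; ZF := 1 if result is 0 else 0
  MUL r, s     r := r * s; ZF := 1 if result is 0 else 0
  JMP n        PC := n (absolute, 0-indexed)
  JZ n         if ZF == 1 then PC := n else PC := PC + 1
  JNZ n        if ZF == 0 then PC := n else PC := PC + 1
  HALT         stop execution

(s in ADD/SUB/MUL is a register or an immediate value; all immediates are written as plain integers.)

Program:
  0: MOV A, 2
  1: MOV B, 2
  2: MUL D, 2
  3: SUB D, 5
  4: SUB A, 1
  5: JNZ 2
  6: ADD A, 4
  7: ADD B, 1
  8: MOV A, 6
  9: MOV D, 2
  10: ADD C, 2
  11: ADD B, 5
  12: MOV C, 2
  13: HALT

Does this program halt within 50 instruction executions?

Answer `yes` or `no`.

Step 1: PC=0 exec 'MOV A, 2'. After: A=2 B=0 C=0 D=0 ZF=0 PC=1
Step 2: PC=1 exec 'MOV B, 2'. After: A=2 B=2 C=0 D=0 ZF=0 PC=2
Step 3: PC=2 exec 'MUL D, 2'. After: A=2 B=2 C=0 D=0 ZF=1 PC=3
Step 4: PC=3 exec 'SUB D, 5'. After: A=2 B=2 C=0 D=-5 ZF=0 PC=4
Step 5: PC=4 exec 'SUB A, 1'. After: A=1 B=2 C=0 D=-5 ZF=0 PC=5
Step 6: PC=5 exec 'JNZ 2'. After: A=1 B=2 C=0 D=-5 ZF=0 PC=2
Step 7: PC=2 exec 'MUL D, 2'. After: A=1 B=2 C=0 D=-10 ZF=0 PC=3
Step 8: PC=3 exec 'SUB D, 5'. After: A=1 B=2 C=0 D=-15 ZF=0 PC=4
Step 9: PC=4 exec 'SUB A, 1'. After: A=0 B=2 C=0 D=-15 ZF=1 PC=5
Step 10: PC=5 exec 'JNZ 2'. After: A=0 B=2 C=0 D=-15 ZF=1 PC=6
Step 11: PC=6 exec 'ADD A, 4'. After: A=4 B=2 C=0 D=-15 ZF=0 PC=7
Step 12: PC=7 exec 'ADD B, 1'. After: A=4 B=3 C=0 D=-15 ZF=0 PC=8
Step 13: PC=8 exec 'MOV A, 6'. After: A=6 B=3 C=0 D=-15 ZF=0 PC=9
Step 14: PC=9 exec 'MOV D, 2'. After: A=6 B=3 C=0 D=2 ZF=0 PC=10
Step 15: PC=10 exec 'ADD C, 2'. After: A=6 B=3 C=2 D=2 ZF=0 PC=11
Step 16: PC=11 exec 'ADD B, 5'. After: A=6 B=8 C=2 D=2 ZF=0 PC=12
Step 17: PC=12 exec 'MOV C, 2'. After: A=6 B=8 C=2 D=2 ZF=0 PC=13
Step 18: PC=13 exec 'HALT'. After: A=6 B=8 C=2 D=2 ZF=0 PC=13 HALTED

Answer: yes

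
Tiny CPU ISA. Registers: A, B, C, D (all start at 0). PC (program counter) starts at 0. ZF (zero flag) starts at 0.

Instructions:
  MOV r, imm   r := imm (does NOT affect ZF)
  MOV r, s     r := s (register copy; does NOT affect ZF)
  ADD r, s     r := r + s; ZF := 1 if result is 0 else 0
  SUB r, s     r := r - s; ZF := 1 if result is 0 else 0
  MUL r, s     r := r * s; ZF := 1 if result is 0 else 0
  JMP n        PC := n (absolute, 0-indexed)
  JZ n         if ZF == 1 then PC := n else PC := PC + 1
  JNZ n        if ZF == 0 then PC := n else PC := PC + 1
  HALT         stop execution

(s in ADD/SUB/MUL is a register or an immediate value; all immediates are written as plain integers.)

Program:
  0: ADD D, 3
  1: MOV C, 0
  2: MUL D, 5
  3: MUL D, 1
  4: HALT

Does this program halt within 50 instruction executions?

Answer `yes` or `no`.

Step 1: PC=0 exec 'ADD D, 3'. After: A=0 B=0 C=0 D=3 ZF=0 PC=1
Step 2: PC=1 exec 'MOV C, 0'. After: A=0 B=0 C=0 D=3 ZF=0 PC=2
Step 3: PC=2 exec 'MUL D, 5'. After: A=0 B=0 C=0 D=15 ZF=0 PC=3
Step 4: PC=3 exec 'MUL D, 1'. After: A=0 B=0 C=0 D=15 ZF=0 PC=4
Step 5: PC=4 exec 'HALT'. After: A=0 B=0 C=0 D=15 ZF=0 PC=4 HALTED

Answer: yes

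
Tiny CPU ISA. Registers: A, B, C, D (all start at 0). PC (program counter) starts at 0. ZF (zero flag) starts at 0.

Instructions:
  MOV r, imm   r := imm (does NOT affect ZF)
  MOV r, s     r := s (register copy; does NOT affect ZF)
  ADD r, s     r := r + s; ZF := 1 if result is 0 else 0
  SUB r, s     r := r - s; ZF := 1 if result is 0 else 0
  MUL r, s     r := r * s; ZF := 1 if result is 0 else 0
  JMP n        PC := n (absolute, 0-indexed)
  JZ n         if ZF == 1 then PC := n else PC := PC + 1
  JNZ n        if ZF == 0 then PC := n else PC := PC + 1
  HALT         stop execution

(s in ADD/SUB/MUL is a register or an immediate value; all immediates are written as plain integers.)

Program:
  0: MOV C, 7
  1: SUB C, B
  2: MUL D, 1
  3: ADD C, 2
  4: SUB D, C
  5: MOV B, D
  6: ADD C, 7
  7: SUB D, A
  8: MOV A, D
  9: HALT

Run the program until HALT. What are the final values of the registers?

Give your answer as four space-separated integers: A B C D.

Answer: -9 -9 16 -9

Derivation:
Step 1: PC=0 exec 'MOV C, 7'. After: A=0 B=0 C=7 D=0 ZF=0 PC=1
Step 2: PC=1 exec 'SUB C, B'. After: A=0 B=0 C=7 D=0 ZF=0 PC=2
Step 3: PC=2 exec 'MUL D, 1'. After: A=0 B=0 C=7 D=0 ZF=1 PC=3
Step 4: PC=3 exec 'ADD C, 2'. After: A=0 B=0 C=9 D=0 ZF=0 PC=4
Step 5: PC=4 exec 'SUB D, C'. After: A=0 B=0 C=9 D=-9 ZF=0 PC=5
Step 6: PC=5 exec 'MOV B, D'. After: A=0 B=-9 C=9 D=-9 ZF=0 PC=6
Step 7: PC=6 exec 'ADD C, 7'. After: A=0 B=-9 C=16 D=-9 ZF=0 PC=7
Step 8: PC=7 exec 'SUB D, A'. After: A=0 B=-9 C=16 D=-9 ZF=0 PC=8
Step 9: PC=8 exec 'MOV A, D'. After: A=-9 B=-9 C=16 D=-9 ZF=0 PC=9
Step 10: PC=9 exec 'HALT'. After: A=-9 B=-9 C=16 D=-9 ZF=0 PC=9 HALTED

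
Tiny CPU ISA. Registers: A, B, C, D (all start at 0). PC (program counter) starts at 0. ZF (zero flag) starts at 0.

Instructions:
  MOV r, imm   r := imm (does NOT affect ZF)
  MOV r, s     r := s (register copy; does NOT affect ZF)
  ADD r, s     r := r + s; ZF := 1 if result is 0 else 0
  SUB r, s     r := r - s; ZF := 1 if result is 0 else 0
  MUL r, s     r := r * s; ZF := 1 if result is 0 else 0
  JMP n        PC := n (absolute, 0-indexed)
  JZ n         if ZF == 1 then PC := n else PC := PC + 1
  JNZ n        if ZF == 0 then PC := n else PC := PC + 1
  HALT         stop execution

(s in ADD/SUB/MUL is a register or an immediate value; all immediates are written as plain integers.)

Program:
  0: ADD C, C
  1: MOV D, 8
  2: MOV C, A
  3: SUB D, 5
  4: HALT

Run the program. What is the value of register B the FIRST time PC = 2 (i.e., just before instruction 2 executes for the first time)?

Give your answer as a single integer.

Step 1: PC=0 exec 'ADD C, C'. After: A=0 B=0 C=0 D=0 ZF=1 PC=1
Step 2: PC=1 exec 'MOV D, 8'. After: A=0 B=0 C=0 D=8 ZF=1 PC=2
First time PC=2: B=0

0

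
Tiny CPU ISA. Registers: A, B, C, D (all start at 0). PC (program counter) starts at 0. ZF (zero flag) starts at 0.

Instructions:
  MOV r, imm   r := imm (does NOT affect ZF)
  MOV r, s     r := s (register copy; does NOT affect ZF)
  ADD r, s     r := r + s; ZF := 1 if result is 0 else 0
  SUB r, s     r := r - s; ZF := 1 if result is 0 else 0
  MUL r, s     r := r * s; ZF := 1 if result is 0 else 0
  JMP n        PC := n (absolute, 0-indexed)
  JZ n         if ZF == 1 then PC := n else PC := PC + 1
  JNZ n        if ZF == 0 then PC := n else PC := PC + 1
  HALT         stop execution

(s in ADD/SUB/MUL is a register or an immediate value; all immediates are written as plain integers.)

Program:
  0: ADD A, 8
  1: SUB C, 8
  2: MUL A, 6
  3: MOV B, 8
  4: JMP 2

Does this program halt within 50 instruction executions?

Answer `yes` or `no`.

Step 1: PC=0 exec 'ADD A, 8'. After: A=8 B=0 C=0 D=0 ZF=0 PC=1
Step 2: PC=1 exec 'SUB C, 8'. After: A=8 B=0 C=-8 D=0 ZF=0 PC=2
Step 3: PC=2 exec 'MUL A, 6'. After: A=48 B=0 C=-8 D=0 ZF=0 PC=3
Step 4: PC=3 exec 'MOV B, 8'. After: A=48 B=8 C=-8 D=0 ZF=0 PC=4
Step 5: PC=4 exec 'JMP 2'. After: A=48 B=8 C=-8 D=0 ZF=0 PC=2
Step 6: PC=2 exec 'MUL A, 6'. After: A=288 B=8 C=-8 D=0 ZF=0 PC=3
Step 7: PC=3 exec 'MOV B, 8'. After: A=288 B=8 C=-8 D=0 ZF=0 PC=4
Step 8: PC=4 exec 'JMP 2'. After: A=288 B=8 C=-8 D=0 ZF=0 PC=2
Step 9: PC=2 exec 'MUL A, 6'. After: A=1728 B=8 C=-8 D=0 ZF=0 PC=3
Step 10: PC=3 exec 'MOV B, 8'. After: A=1728 B=8 C=-8 D=0 ZF=0 PC=4
Step 11: PC=4 exec 'JMP 2'. After: A=1728 B=8 C=-8 D=0 ZF=0 PC=2
Step 12: PC=2 exec 'MUL A, 6'. After: A=10368 B=8 C=-8 D=0 ZF=0 PC=3
Step 13: PC=3 exec 'MOV B, 8'. After: A=10368 B=8 C=-8 D=0 ZF=0 PC=4
Step 14: PC=4 exec 'JMP 2'. After: A=10368 B=8 C=-8 D=0 ZF=0 PC=2
Step 15: PC=2 exec 'MUL A, 6'. After: A=62208 B=8 C=-8 D=0 ZF=0 PC=3
After 50 steps: not halted. PC revisits the same instructions with no path to HALT; will never halt.

Answer: no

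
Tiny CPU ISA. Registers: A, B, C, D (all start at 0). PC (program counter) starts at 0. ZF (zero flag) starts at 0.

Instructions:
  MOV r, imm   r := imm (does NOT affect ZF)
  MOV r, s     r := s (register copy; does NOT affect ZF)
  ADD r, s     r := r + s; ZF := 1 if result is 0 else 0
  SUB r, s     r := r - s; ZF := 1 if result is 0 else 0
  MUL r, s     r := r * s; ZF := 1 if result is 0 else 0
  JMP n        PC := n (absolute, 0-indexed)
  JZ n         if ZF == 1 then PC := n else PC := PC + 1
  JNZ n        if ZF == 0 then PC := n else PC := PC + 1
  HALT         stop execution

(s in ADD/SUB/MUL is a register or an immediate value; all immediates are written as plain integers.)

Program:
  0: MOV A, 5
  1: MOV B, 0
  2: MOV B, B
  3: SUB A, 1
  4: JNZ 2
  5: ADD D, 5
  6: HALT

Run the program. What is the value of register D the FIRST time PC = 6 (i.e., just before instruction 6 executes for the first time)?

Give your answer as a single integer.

Step 1: PC=0 exec 'MOV A, 5'. After: A=5 B=0 C=0 D=0 ZF=0 PC=1
Step 2: PC=1 exec 'MOV B, 0'. After: A=5 B=0 C=0 D=0 ZF=0 PC=2
Step 3: PC=2 exec 'MOV B, B'. After: A=5 B=0 C=0 D=0 ZF=0 PC=3
Step 4: PC=3 exec 'SUB A, 1'. After: A=4 B=0 C=0 D=0 ZF=0 PC=4
Step 5: PC=4 exec 'JNZ 2'. After: A=4 B=0 C=0 D=0 ZF=0 PC=2
Step 6: PC=2 exec 'MOV B, B'. After: A=4 B=0 C=0 D=0 ZF=0 PC=3
Step 7: PC=3 exec 'SUB A, 1'. After: A=3 B=0 C=0 D=0 ZF=0 PC=4
Step 8: PC=4 exec 'JNZ 2'. After: A=3 B=0 C=0 D=0 ZF=0 PC=2
Step 9: PC=2 exec 'MOV B, B'. After: A=3 B=0 C=0 D=0 ZF=0 PC=3
Step 10: PC=3 exec 'SUB A, 1'. After: A=2 B=0 C=0 D=0 ZF=0 PC=4
Step 11: PC=4 exec 'JNZ 2'. After: A=2 B=0 C=0 D=0 ZF=0 PC=2
Step 12: PC=2 exec 'MOV B, B'. After: A=2 B=0 C=0 D=0 ZF=0 PC=3
Step 13: PC=3 exec 'SUB A, 1'. After: A=1 B=0 C=0 D=0 ZF=0 PC=4
Step 14: PC=4 exec 'JNZ 2'. After: A=1 B=0 C=0 D=0 ZF=0 PC=2
Step 15: PC=2 exec 'MOV B, B'. After: A=1 B=0 C=0 D=0 ZF=0 PC=3
Step 16: PC=3 exec 'SUB A, 1'. After: A=0 B=0 C=0 D=0 ZF=1 PC=4
Step 17: PC=4 exec 'JNZ 2'. After: A=0 B=0 C=0 D=0 ZF=1 PC=5
Step 18: PC=5 exec 'ADD D, 5'. After: A=0 B=0 C=0 D=5 ZF=0 PC=6
First time PC=6: D=5

5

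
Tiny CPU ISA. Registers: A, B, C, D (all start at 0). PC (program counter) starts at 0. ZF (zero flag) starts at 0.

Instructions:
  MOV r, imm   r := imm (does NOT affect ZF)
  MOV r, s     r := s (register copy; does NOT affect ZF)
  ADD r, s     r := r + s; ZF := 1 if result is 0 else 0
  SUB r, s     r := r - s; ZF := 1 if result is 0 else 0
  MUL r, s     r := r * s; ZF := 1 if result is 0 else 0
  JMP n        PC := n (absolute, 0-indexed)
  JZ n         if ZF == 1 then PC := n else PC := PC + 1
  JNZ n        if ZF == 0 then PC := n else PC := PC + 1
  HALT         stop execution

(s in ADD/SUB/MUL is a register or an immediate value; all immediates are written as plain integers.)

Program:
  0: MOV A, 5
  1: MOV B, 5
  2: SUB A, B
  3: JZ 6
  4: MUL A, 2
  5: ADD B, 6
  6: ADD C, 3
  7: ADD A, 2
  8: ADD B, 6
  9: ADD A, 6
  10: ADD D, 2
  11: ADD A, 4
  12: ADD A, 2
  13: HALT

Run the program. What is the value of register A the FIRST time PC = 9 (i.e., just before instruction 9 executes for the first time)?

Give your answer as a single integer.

Step 1: PC=0 exec 'MOV A, 5'. After: A=5 B=0 C=0 D=0 ZF=0 PC=1
Step 2: PC=1 exec 'MOV B, 5'. After: A=5 B=5 C=0 D=0 ZF=0 PC=2
Step 3: PC=2 exec 'SUB A, B'. After: A=0 B=5 C=0 D=0 ZF=1 PC=3
Step 4: PC=3 exec 'JZ 6'. After: A=0 B=5 C=0 D=0 ZF=1 PC=6
Step 5: PC=6 exec 'ADD C, 3'. After: A=0 B=5 C=3 D=0 ZF=0 PC=7
Step 6: PC=7 exec 'ADD A, 2'. After: A=2 B=5 C=3 D=0 ZF=0 PC=8
Step 7: PC=8 exec 'ADD B, 6'. After: A=2 B=11 C=3 D=0 ZF=0 PC=9
First time PC=9: A=2

2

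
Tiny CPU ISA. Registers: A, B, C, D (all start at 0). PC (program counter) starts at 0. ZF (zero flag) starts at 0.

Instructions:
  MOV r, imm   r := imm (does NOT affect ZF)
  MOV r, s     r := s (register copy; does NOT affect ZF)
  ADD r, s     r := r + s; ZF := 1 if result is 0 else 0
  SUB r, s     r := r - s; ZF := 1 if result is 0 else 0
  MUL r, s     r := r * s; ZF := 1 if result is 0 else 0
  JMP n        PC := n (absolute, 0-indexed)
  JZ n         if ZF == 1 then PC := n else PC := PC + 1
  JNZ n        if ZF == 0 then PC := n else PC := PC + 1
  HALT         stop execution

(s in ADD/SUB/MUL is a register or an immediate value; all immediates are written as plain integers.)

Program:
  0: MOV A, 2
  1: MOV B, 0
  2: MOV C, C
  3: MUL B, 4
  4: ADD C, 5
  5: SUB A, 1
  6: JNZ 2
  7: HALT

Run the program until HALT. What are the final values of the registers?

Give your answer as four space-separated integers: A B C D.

Step 1: PC=0 exec 'MOV A, 2'. After: A=2 B=0 C=0 D=0 ZF=0 PC=1
Step 2: PC=1 exec 'MOV B, 0'. After: A=2 B=0 C=0 D=0 ZF=0 PC=2
Step 3: PC=2 exec 'MOV C, C'. After: A=2 B=0 C=0 D=0 ZF=0 PC=3
Step 4: PC=3 exec 'MUL B, 4'. After: A=2 B=0 C=0 D=0 ZF=1 PC=4
Step 5: PC=4 exec 'ADD C, 5'. After: A=2 B=0 C=5 D=0 ZF=0 PC=5
Step 6: PC=5 exec 'SUB A, 1'. After: A=1 B=0 C=5 D=0 ZF=0 PC=6
Step 7: PC=6 exec 'JNZ 2'. After: A=1 B=0 C=5 D=0 ZF=0 PC=2
Step 8: PC=2 exec 'MOV C, C'. After: A=1 B=0 C=5 D=0 ZF=0 PC=3
Step 9: PC=3 exec 'MUL B, 4'. After: A=1 B=0 C=5 D=0 ZF=1 PC=4
Step 10: PC=4 exec 'ADD C, 5'. After: A=1 B=0 C=10 D=0 ZF=0 PC=5
Step 11: PC=5 exec 'SUB A, 1'. After: A=0 B=0 C=10 D=0 ZF=1 PC=6
Step 12: PC=6 exec 'JNZ 2'. After: A=0 B=0 C=10 D=0 ZF=1 PC=7
Step 13: PC=7 exec 'HALT'. After: A=0 B=0 C=10 D=0 ZF=1 PC=7 HALTED

Answer: 0 0 10 0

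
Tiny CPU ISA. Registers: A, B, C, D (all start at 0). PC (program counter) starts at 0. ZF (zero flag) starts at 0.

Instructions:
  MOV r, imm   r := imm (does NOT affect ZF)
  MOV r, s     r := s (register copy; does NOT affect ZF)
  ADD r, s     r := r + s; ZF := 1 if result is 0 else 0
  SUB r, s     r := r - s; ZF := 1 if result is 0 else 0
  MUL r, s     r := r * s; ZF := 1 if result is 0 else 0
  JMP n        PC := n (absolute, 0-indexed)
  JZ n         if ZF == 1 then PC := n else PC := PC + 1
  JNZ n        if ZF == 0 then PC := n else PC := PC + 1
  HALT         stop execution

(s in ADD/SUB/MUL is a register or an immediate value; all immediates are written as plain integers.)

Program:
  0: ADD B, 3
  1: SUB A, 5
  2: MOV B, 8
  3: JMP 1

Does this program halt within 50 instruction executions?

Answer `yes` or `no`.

Step 1: PC=0 exec 'ADD B, 3'. After: A=0 B=3 C=0 D=0 ZF=0 PC=1
Step 2: PC=1 exec 'SUB A, 5'. After: A=-5 B=3 C=0 D=0 ZF=0 PC=2
Step 3: PC=2 exec 'MOV B, 8'. After: A=-5 B=8 C=0 D=0 ZF=0 PC=3
Step 4: PC=3 exec 'JMP 1'. After: A=-5 B=8 C=0 D=0 ZF=0 PC=1
Step 5: PC=1 exec 'SUB A, 5'. After: A=-10 B=8 C=0 D=0 ZF=0 PC=2
Step 6: PC=2 exec 'MOV B, 8'. After: A=-10 B=8 C=0 D=0 ZF=0 PC=3
Step 7: PC=3 exec 'JMP 1'. After: A=-10 B=8 C=0 D=0 ZF=0 PC=1
Step 8: PC=1 exec 'SUB A, 5'. After: A=-15 B=8 C=0 D=0 ZF=0 PC=2
Step 9: PC=2 exec 'MOV B, 8'. After: A=-15 B=8 C=0 D=0 ZF=0 PC=3
Step 10: PC=3 exec 'JMP 1'. After: A=-15 B=8 C=0 D=0 ZF=0 PC=1
Step 11: PC=1 exec 'SUB A, 5'. After: A=-20 B=8 C=0 D=0 ZF=0 PC=2
Step 12: PC=2 exec 'MOV B, 8'. After: A=-20 B=8 C=0 D=0 ZF=0 PC=3
Step 13: PC=3 exec 'JMP 1'. After: A=-20 B=8 C=0 D=0 ZF=0 PC=1
Step 14: PC=1 exec 'SUB A, 5'. After: A=-25 B=8 C=0 D=0 ZF=0 PC=2
Step 15: PC=2 exec 'MOV B, 8'. After: A=-25 B=8 C=0 D=0 ZF=0 PC=3
After 50 steps: not halted. PC revisits the same instructions with no path to HALT; will never halt.

Answer: no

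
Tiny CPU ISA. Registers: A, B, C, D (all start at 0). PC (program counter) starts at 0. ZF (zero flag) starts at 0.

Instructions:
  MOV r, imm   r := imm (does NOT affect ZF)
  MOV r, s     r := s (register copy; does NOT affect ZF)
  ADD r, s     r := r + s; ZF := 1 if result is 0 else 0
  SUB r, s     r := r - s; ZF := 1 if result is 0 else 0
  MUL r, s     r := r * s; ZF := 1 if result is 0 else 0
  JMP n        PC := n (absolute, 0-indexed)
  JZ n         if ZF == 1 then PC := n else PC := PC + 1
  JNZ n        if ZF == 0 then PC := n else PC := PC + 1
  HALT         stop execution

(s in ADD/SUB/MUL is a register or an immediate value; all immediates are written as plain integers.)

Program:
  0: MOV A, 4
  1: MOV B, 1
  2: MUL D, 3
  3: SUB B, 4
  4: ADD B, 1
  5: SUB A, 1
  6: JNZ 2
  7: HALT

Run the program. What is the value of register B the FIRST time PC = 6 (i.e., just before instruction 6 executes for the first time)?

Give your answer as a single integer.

Step 1: PC=0 exec 'MOV A, 4'. After: A=4 B=0 C=0 D=0 ZF=0 PC=1
Step 2: PC=1 exec 'MOV B, 1'. After: A=4 B=1 C=0 D=0 ZF=0 PC=2
Step 3: PC=2 exec 'MUL D, 3'. After: A=4 B=1 C=0 D=0 ZF=1 PC=3
Step 4: PC=3 exec 'SUB B, 4'. After: A=4 B=-3 C=0 D=0 ZF=0 PC=4
Step 5: PC=4 exec 'ADD B, 1'. After: A=4 B=-2 C=0 D=0 ZF=0 PC=5
Step 6: PC=5 exec 'SUB A, 1'. After: A=3 B=-2 C=0 D=0 ZF=0 PC=6
First time PC=6: B=-2

-2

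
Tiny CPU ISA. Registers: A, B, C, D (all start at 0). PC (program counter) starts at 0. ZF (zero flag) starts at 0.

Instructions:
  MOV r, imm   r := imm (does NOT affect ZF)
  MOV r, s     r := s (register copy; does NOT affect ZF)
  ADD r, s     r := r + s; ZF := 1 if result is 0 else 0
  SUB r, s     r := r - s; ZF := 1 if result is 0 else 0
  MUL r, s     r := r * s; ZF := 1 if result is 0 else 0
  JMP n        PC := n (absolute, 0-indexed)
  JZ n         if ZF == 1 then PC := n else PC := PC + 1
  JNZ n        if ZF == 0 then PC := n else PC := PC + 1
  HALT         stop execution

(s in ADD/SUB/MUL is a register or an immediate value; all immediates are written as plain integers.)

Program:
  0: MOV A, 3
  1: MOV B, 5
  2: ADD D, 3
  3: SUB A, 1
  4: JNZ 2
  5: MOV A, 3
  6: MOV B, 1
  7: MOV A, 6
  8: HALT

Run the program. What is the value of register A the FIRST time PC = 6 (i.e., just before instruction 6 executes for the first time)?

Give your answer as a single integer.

Step 1: PC=0 exec 'MOV A, 3'. After: A=3 B=0 C=0 D=0 ZF=0 PC=1
Step 2: PC=1 exec 'MOV B, 5'. After: A=3 B=5 C=0 D=0 ZF=0 PC=2
Step 3: PC=2 exec 'ADD D, 3'. After: A=3 B=5 C=0 D=3 ZF=0 PC=3
Step 4: PC=3 exec 'SUB A, 1'. After: A=2 B=5 C=0 D=3 ZF=0 PC=4
Step 5: PC=4 exec 'JNZ 2'. After: A=2 B=5 C=0 D=3 ZF=0 PC=2
Step 6: PC=2 exec 'ADD D, 3'. After: A=2 B=5 C=0 D=6 ZF=0 PC=3
Step 7: PC=3 exec 'SUB A, 1'. After: A=1 B=5 C=0 D=6 ZF=0 PC=4
Step 8: PC=4 exec 'JNZ 2'. After: A=1 B=5 C=0 D=6 ZF=0 PC=2
Step 9: PC=2 exec 'ADD D, 3'. After: A=1 B=5 C=0 D=9 ZF=0 PC=3
Step 10: PC=3 exec 'SUB A, 1'. After: A=0 B=5 C=0 D=9 ZF=1 PC=4
Step 11: PC=4 exec 'JNZ 2'. After: A=0 B=5 C=0 D=9 ZF=1 PC=5
Step 12: PC=5 exec 'MOV A, 3'. After: A=3 B=5 C=0 D=9 ZF=1 PC=6
First time PC=6: A=3

3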